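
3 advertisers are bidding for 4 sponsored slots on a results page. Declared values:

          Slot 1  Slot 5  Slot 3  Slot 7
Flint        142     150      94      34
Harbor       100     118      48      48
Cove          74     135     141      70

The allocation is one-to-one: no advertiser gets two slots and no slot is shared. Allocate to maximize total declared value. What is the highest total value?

Optimal: Flint→Slot 1 ($142), Harbor→Slot 5 ($118), Cove→Slot 3 ($141) — total 142+118+141 = $401.
Row-greedy (each advertiser in turn takes its best remaining slot) gives $391, worse by 10.
Swapping Harbor↔Flint (Harbor→Slot 1 $100, Flint→Slot 5 $150) loses 10.
Checked against all permutations: $401 is optimal.

Maximum total: $401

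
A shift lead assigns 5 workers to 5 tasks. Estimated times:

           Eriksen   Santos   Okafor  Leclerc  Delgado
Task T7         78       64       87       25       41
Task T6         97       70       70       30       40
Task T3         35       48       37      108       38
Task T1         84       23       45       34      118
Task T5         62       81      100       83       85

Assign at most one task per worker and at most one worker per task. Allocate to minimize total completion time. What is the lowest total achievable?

Minimum total: 187 min

Optimal: Eriksen→Task T5 (62 min), Santos→Task T1 (23 min), Okafor→Task T3 (37 min), Leclerc→Task T7 (25 min), Delgado→Task T6 (40 min) — total 62+23+37+25+40 = 187 min.
Row-greedy (each worker in turn takes its cheapest remaining task) gives 238 min, worse by 51.
Next-best assignment: Eriksen→Task T5, Santos→Task T1, Okafor→Task T3, Leclerc→Task T6, Delgado→Task T7 = 193 min.
Swapping Okafor↔Eriksen (Okafor→Task T5 100 min, Eriksen→Task T3 35 min) adds 36.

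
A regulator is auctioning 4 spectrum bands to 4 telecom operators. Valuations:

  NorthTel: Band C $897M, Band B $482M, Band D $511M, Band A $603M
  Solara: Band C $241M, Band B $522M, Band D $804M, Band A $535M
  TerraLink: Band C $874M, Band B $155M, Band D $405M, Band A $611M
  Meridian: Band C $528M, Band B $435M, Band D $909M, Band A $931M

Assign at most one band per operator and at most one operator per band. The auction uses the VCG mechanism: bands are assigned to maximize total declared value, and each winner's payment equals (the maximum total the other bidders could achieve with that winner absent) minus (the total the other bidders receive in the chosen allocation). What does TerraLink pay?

Efficient allocation: NorthTel→Band B ($482M), Solara→Band D ($804M), TerraLink→Band C ($874M), Meridian→Band A ($931M); total welfare W = $3091M.
TerraLink receives Band C at value $874M, so the others get W − 874 = $2217M.
Without TerraLink: best allocation of the remaining 3 bidders over all 4 bands is NorthTel→Band C ($897M), Solara→Band D ($804M), Meridian→Band A ($931M), total $2632M.
VCG payment = (others' best without TerraLink) − (others' welfare with TerraLink) = 2632 − 2217 = $415M.

TerraLink pays $415M.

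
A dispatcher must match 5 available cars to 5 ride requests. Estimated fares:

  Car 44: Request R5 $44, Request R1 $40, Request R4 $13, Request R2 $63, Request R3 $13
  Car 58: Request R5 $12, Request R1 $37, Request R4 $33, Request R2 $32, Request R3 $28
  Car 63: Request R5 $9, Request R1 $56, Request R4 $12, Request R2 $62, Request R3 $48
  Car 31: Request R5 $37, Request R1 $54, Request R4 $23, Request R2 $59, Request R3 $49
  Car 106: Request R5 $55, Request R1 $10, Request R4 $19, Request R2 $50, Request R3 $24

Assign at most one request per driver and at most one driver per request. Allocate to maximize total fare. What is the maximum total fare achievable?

This is the linear assignment problem.
Optimal: Car 44→Request R2 ($63), Car 58→Request R4 ($33), Car 63→Request R1 ($56), Car 31→Request R3 ($49), Car 106→Request R5 ($55) — total 63+33+56+49+55 = $256.
Row-greedy (each driver in turn takes its best remaining request) gives $204, worse by 52.
Swapping Car 106↔Car 58 (Car 106→Request R4 $19, Car 58→Request R5 $12) loses 57.
Checked against all permutations: $256 is optimal.

Max total: $256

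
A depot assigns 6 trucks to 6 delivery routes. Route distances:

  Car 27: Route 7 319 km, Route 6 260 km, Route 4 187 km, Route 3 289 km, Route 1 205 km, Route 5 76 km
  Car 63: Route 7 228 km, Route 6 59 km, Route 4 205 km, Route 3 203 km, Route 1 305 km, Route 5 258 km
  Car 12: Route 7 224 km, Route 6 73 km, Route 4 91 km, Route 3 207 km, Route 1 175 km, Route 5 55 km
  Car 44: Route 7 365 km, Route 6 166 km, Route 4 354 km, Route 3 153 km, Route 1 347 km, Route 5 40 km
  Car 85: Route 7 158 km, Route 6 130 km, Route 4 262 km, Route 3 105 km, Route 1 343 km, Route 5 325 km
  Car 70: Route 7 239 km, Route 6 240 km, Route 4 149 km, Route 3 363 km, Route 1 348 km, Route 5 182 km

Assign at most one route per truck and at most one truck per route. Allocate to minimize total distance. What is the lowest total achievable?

Optimal: Car 27→Route 1 (205 km), Car 63→Route 6 (59 km), Car 12→Route 4 (91 km), Car 44→Route 5 (40 km), Car 85→Route 3 (105 km), Car 70→Route 7 (239 km) — total 205+59+91+40+105+239 = 739 km.
Row-greedy (each truck in turn takes its cheapest remaining route) gives 885 km, worse by 146.
Next-best assignment: Car 27→Route 5, Car 63→Route 6, Car 12→Route 1, Car 44→Route 3, Car 85→Route 7, Car 70→Route 4 = 770 km.
Swapping Car 27↔Car 70 (Car 27→Route 7 319 km, Car 70→Route 1 348 km) adds 223.
Checked against all permutations: 739 km is optimal.

Min total: 739 km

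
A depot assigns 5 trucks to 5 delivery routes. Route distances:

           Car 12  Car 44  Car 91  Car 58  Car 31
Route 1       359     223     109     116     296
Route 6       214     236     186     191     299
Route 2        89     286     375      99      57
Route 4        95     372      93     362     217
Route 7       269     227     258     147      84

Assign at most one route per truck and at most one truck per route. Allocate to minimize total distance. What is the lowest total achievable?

Optimal: Car 12→Route 2 (89 km), Car 44→Route 6 (236 km), Car 91→Route 4 (93 km), Car 58→Route 1 (116 km), Car 31→Route 7 (84 km) — total 89+236+93+116+84 = 618 km.
Column-greedy (each route in turn goes to its cheapest remaining truck) gives 679 km, worse by 61.
Next-best assignment: Car 12→Route 4, Car 44→Route 6, Car 91→Route 1, Car 58→Route 2, Car 31→Route 7 = 623 km.
Every other assignment is strictly worse.

Min total: 618 km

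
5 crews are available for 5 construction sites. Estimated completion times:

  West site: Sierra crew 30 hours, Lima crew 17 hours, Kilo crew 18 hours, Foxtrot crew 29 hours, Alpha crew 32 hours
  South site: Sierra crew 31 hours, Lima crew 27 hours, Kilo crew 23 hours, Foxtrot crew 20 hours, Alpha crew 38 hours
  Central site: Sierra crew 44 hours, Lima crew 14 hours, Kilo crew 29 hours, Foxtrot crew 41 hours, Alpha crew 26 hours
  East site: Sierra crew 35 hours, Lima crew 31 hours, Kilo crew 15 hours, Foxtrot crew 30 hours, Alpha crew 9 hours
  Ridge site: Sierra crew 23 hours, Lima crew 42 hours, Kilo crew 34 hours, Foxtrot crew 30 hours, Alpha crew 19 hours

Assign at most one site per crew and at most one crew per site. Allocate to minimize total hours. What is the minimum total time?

Min total: 84 hours

Optimal: Sierra crew→Ridge site (23 hours), Lima crew→Central site (14 hours), Kilo crew→West site (18 hours), Foxtrot crew→South site (20 hours), Alpha crew→East site (9 hours) — total 23+14+18+20+9 = 84 hours.
Next-best assignment: Sierra crew→West site, Lima crew→Central site, Kilo crew→East site, Foxtrot crew→South site, Alpha crew→Ridge site = 98 hours.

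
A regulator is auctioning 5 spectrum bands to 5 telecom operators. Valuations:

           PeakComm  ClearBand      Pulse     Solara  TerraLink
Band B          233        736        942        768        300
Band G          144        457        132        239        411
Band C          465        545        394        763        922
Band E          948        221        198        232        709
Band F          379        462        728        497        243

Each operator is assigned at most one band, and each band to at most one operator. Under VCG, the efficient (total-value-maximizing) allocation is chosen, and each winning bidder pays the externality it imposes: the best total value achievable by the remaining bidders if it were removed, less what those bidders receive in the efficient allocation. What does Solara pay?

Efficient allocation: PeakComm→Band E ($948M), ClearBand→Band G ($457M), Pulse→Band F ($728M), Solara→Band B ($768M), TerraLink→Band C ($922M); total welfare W = $3823M.
Solara receives Band B at value $768M, so the others get W − 768 = $3055M.
Without Solara: best allocation of the remaining 4 bidders over all 5 bands is PeakComm→Band E ($948M), ClearBand→Band B ($736M), Pulse→Band F ($728M), TerraLink→Band C ($922M), total $3334M.
VCG payment = (others' best without Solara) − (others' welfare with Solara) = 3334 − 3055 = $279M.

Solara pays $279M.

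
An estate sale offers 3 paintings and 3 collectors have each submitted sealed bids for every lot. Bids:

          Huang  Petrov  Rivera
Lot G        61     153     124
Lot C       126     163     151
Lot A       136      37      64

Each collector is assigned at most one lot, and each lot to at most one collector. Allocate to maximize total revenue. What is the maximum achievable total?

This is the linear assignment problem.
Optimal: Huang→Lot A ($136), Petrov→Lot G ($153), Rivera→Lot C ($151) — total 136+153+151 = $440.
Row-greedy (each collector in turn takes its best remaining lot) gives $423, worse by 17.
Next-best assignment: Huang→Lot A, Petrov→Lot C, Rivera→Lot G = $423.
Swapping Huang↔Rivera (Huang→Lot C $126, Rivera→Lot A $64) loses 97.
No other one-to-one assignment exceeds $440.

Maximum total: $440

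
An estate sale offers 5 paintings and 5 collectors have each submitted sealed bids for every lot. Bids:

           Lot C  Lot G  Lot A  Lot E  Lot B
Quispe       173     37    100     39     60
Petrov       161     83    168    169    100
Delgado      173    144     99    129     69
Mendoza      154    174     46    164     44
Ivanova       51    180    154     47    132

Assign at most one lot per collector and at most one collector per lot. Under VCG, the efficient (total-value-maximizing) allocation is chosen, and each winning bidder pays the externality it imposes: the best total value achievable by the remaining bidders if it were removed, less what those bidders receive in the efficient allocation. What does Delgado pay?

Delgado pays $48.

Efficient allocation: Quispe→Lot C ($173), Petrov→Lot A ($168), Delgado→Lot G ($144), Mendoza→Lot E ($164), Ivanova→Lot B ($132); total welfare W = $781.
Delgado receives Lot G at value $144, so the others get W − 144 = $637.
Without Delgado: best allocation of the remaining 4 bidders over all 5 lots is Quispe→Lot C ($173), Petrov→Lot A ($168), Mendoza→Lot E ($164), Ivanova→Lot G ($180), total $685.
VCG payment = (others' best without Delgado) − (others' welfare with Delgado) = 685 − 637 = $48.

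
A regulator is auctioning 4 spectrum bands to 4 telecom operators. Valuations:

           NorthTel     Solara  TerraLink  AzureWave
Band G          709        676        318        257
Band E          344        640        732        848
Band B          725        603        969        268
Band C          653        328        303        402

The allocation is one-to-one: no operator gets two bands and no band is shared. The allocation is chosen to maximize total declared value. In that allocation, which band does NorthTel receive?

NorthTel receives Band C.

This is the linear assignment problem.
Optimal: NorthTel→Band C ($653M), Solara→Band G ($676M), TerraLink→Band B ($969M), AzureWave→Band E ($848M) — total 653+676+969+848 = $3146M.
Row-greedy (each operator in turn takes its best remaining band) gives $2535M, worse by 611.
Next-best assignment: NorthTel→Band G, Solara→Band C, TerraLink→Band B, AzureWave→Band E = $2854M.
Swapping Solara↔AzureWave (Solara→Band E $640M, AzureWave→Band G $257M) loses 627.
Every other assignment is strictly worse.
NorthTel's own top band is Band B ($725M), but forcing NorthTel→Band B and reassigning the rest optimally gives only $2552M — worse by 594.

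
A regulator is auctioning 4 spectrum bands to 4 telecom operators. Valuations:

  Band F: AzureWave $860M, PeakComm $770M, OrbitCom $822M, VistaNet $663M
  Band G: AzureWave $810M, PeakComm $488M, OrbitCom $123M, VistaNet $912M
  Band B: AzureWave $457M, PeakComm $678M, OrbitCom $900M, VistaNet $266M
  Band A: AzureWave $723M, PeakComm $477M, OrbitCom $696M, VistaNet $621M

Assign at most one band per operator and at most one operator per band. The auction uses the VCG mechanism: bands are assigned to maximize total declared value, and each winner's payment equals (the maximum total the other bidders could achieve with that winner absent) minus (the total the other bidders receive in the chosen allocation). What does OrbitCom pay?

OrbitCom pays $45M.

Efficient allocation: AzureWave→Band A ($723M), PeakComm→Band F ($770M), OrbitCom→Band B ($900M), VistaNet→Band G ($912M); total welfare W = $3305M.
OrbitCom receives Band B at value $900M, so the others get W − 900 = $2405M.
Without OrbitCom: best allocation of the remaining 3 bidders over all 4 bands is AzureWave→Band F ($860M), PeakComm→Band B ($678M), VistaNet→Band G ($912M), total $2450M.
VCG payment = (others' best without OrbitCom) − (others' welfare with OrbitCom) = 2450 − 2405 = $45M.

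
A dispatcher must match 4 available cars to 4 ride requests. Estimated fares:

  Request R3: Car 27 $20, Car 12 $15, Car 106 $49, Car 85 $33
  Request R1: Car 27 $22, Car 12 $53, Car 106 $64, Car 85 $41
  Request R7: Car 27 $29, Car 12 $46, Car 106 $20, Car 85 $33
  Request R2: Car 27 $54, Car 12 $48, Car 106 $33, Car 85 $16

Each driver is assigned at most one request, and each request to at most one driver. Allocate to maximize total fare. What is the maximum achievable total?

Optimal: Car 27→Request R2 ($54), Car 12→Request R7 ($46), Car 106→Request R1 ($64), Car 85→Request R3 ($33) — total 54+46+64+33 = $197.
Column-greedy (each request in turn goes to its best remaining driver) gives $189, worse by 8.
Next-best assignment: Car 27→Request R2, Car 12→Request R7, Car 106→Request R3, Car 85→Request R1 = $190.
Swapping Car 106↔Car 85 (Car 106→Request R3 $49, Car 85→Request R1 $41) loses 7.

Maximum total: $197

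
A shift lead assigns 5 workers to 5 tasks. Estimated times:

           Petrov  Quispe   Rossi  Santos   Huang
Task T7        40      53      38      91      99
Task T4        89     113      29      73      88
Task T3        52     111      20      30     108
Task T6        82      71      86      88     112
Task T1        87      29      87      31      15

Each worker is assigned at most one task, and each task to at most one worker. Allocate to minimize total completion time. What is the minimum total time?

Optimal: Petrov→Task T7 (40 min), Quispe→Task T6 (71 min), Rossi→Task T4 (29 min), Santos→Task T3 (30 min), Huang→Task T1 (15 min) — total 40+71+29+30+15 = 185 min.
Min-entry greedy (repeatedly take the single cheapest remaining cell) gives 219 min, worse by 34.

Min total: 185 min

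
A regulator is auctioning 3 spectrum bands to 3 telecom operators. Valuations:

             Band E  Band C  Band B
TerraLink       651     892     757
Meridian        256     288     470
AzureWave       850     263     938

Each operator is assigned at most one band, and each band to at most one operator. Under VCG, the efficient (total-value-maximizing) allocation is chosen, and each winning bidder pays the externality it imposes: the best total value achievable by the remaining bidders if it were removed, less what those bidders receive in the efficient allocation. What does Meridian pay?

Efficient allocation: TerraLink→Band C ($892M), Meridian→Band B ($470M), AzureWave→Band E ($850M); total welfare W = $2212M.
Meridian receives Band B at value $470M, so the others get W − 470 = $1742M.
Without Meridian: best allocation of the remaining 2 bidders over all 3 bands is TerraLink→Band C ($892M), AzureWave→Band B ($938M), total $1830M.
VCG payment = (others' best without Meridian) − (others' welfare with Meridian) = 1830 − 1742 = $88M.

Meridian pays $88M.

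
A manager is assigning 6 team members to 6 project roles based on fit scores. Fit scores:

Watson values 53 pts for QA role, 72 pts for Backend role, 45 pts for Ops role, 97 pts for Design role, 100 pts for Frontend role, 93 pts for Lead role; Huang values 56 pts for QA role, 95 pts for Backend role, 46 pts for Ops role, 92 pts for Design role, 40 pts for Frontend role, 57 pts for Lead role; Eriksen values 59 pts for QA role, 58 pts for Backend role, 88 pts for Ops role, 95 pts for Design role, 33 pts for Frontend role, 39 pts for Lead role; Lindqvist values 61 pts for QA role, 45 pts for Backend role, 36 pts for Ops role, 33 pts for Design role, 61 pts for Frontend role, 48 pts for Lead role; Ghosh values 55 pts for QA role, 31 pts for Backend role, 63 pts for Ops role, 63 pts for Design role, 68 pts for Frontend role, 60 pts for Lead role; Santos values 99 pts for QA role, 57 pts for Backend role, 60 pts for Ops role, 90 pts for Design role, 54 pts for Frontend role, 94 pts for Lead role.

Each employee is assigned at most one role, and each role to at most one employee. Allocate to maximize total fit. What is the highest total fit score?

This is a one-to-one assignment (maximum-weight bipartite matching).
Optimal: Watson→Frontend role (100 pts), Huang→Backend role (95 pts), Eriksen→Design role (95 pts), Lindqvist→QA role (61 pts), Ghosh→Ops role (63 pts), Santos→Lead role (94 pts) — total 100+95+95+61+63+94 = 508 pts.
Column-greedy (each role in turn goes to its best remaining employee) gives 495 pts, worse by 13.
Next-best assignment: Watson→Lead role, Huang→Backend role, Eriksen→Design role, Lindqvist→Frontend role, Ghosh→Ops role, Santos→QA role = 506 pts.
Swapping Eriksen↔Watson (Eriksen→Frontend role 33 pts, Watson→Design role 97 pts) loses 65.
Checked against all permutations: 508 pts is optimal.

Maximum total: 508 pts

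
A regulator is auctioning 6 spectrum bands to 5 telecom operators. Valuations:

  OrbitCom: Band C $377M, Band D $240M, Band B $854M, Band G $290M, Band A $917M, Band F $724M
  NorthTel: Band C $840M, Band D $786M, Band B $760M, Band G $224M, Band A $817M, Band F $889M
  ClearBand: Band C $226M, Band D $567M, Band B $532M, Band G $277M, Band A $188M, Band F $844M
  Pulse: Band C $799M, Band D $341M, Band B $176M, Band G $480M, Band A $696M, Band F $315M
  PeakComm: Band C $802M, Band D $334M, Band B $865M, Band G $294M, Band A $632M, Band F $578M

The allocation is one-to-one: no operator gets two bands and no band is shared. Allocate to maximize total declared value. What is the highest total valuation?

Optimal: OrbitCom→Band A ($917M), NorthTel→Band D ($786M), ClearBand→Band F ($844M), Pulse→Band C ($799M), PeakComm→Band B ($865M) — total 917+786+844+799+865 = $4211M.
Swapping Pulse↔ClearBand (Pulse→Band F $315M, ClearBand→Band C $226M) loses 1102.
Every other assignment is strictly worse.

Max total: $4211M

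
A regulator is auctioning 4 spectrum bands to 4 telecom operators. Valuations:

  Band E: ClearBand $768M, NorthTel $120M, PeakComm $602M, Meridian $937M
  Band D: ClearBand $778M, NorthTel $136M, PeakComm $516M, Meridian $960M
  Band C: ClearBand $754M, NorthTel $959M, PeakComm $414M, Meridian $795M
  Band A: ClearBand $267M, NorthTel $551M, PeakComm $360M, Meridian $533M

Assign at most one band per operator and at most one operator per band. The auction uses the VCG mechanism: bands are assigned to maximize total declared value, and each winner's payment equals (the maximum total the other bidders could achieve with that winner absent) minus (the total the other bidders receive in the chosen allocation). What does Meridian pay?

Meridian pays $252M.

Efficient allocation: ClearBand→Band E ($768M), NorthTel→Band C ($959M), PeakComm→Band A ($360M), Meridian→Band D ($960M); total welfare W = $3047M.
Meridian receives Band D at value $960M, so the others get W − 960 = $2087M.
Without Meridian: best allocation of the remaining 3 bidders over all 4 bands is ClearBand→Band D ($778M), NorthTel→Band C ($959M), PeakComm→Band E ($602M), total $2339M.
VCG payment = (others' best without Meridian) − (others' welfare with Meridian) = 2339 − 2087 = $252M.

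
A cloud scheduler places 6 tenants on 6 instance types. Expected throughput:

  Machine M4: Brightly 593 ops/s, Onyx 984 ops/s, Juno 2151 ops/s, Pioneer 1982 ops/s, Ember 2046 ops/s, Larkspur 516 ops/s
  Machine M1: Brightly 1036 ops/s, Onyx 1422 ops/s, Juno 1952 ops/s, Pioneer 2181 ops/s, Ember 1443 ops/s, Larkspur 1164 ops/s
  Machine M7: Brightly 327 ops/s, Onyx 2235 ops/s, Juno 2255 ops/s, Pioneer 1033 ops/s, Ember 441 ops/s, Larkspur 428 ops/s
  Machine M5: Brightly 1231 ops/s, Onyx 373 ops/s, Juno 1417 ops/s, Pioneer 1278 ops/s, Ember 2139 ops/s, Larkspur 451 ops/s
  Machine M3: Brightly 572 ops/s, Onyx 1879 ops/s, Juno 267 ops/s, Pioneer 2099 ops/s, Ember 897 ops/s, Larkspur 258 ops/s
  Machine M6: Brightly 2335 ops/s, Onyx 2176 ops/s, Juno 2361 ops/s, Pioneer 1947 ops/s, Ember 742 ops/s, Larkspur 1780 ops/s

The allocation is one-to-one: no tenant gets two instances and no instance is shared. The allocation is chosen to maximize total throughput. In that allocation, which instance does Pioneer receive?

Pioneer receives Machine M3.

Treat this as an assignment problem: match each tenant to one instance.
Optimal: Brightly→Machine M6 (2335 ops/s), Onyx→Machine M7 (2235 ops/s), Juno→Machine M4 (2151 ops/s), Pioneer→Machine M3 (2099 ops/s), Ember→Machine M5 (2139 ops/s), Larkspur→Machine M1 (1164 ops/s) — total 2335+2235+2151+2099+2139+1164 = 12123 ops/s.
Swapping Pioneer↔Ember (Pioneer→Machine M5 1278 ops/s, Ember→Machine M3 897 ops/s) loses 2063.
Pioneer's own top instance is Machine M1 (2181 ops/s), but forcing Pioneer→Machine M1 and reassigning the rest optimally gives only 11372 ops/s — worse by 751.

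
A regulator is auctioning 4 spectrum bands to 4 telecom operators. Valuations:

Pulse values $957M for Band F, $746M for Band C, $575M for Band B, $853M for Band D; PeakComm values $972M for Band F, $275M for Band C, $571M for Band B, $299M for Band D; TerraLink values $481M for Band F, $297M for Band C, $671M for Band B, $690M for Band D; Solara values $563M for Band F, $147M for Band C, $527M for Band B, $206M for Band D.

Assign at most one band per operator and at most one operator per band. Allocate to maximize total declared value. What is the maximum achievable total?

Maximum total: $2935M

Optimal: Pulse→Band C ($746M), PeakComm→Band F ($972M), TerraLink→Band D ($690M), Solara→Band B ($527M) — total 746+972+690+527 = $2935M.
Column-greedy (each band in turn goes to its best remaining operator) gives $2595M, worse by 340.
Swapping Solara↔PeakComm (Solara→Band F $563M, PeakComm→Band B $571M) loses 365.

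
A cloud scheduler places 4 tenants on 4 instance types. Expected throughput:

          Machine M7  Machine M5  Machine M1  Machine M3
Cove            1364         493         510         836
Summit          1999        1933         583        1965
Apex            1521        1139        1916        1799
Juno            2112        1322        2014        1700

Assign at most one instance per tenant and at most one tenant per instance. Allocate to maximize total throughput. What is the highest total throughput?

Optimal: Cove→Machine M7 (1364 ops/s), Summit→Machine M5 (1933 ops/s), Apex→Machine M3 (1799 ops/s), Juno→Machine M1 (2014 ops/s) — total 1364+1933+1799+2014 = 7110 ops/s.
Next-best assignment: Cove→Machine M7, Summit→Machine M5, Apex→Machine M1, Juno→Machine M3 = 6913 ops/s.
Swapping Juno↔Summit (Juno→Machine M5 1322 ops/s, Summit→Machine M1 583 ops/s) loses 2042.
No other one-to-one assignment exceeds 7110 ops/s.

Maximum total: 7110 ops/s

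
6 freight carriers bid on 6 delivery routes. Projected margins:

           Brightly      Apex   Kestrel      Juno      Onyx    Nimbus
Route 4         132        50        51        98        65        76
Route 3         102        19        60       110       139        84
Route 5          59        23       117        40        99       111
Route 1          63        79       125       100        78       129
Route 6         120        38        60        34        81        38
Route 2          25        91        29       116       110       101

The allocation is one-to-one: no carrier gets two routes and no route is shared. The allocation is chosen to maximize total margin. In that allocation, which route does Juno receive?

Optimal: Brightly→Route 6 ($120k), Apex→Route 2 ($91k), Kestrel→Route 5 ($117k), Juno→Route 4 ($98k), Onyx→Route 3 ($139k), Nimbus→Route 1 ($129k) — total 120+91+117+98+139+129 = $694k.
Column-greedy (each route in turn goes to its best remaining carrier) gives $671k, worse by 23.
Next-best assignment: Brightly→Route 6, Apex→Route 2, Kestrel→Route 1, Juno→Route 4, Onyx→Route 3, Nimbus→Route 5 = $684k.
Juno's own top route is Route 2 ($116k), but forcing Juno→Route 2 and reassigning the rest optimally gives only $671k — worse by 23.

Juno receives Route 4.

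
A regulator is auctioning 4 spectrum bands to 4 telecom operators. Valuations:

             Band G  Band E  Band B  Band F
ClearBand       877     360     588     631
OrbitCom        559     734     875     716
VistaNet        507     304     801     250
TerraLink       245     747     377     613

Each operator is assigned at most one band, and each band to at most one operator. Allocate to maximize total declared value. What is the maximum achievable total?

Optimal: ClearBand→Band G ($877M), OrbitCom→Band F ($716M), VistaNet→Band B ($801M), TerraLink→Band E ($747M) — total 877+716+801+747 = $3141M.
Row-greedy (each operator in turn takes its best remaining band) gives $2669M, worse by 472.
Next-best assignment: ClearBand→Band G, OrbitCom→Band E, VistaNet→Band B, TerraLink→Band F = $3025M.
Swapping TerraLink↔OrbitCom (TerraLink→Band F $613M, OrbitCom→Band E $734M) loses 116.
Every other assignment is strictly worse.

Max total: $3141M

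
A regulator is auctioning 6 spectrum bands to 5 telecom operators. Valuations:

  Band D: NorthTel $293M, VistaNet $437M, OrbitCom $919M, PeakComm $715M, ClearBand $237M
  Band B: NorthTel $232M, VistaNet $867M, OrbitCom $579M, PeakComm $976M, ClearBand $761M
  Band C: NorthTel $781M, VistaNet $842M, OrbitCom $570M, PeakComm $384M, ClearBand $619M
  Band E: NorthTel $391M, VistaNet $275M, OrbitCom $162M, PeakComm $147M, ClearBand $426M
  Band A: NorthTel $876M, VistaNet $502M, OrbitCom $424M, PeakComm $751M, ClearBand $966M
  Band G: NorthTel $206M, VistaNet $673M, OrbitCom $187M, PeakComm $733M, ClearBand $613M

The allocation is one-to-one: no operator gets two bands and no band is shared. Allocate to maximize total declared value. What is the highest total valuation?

Optimal: NorthTel→Band C ($781M), VistaNet→Band G ($673M), OrbitCom→Band D ($919M), PeakComm→Band B ($976M), ClearBand→Band A ($966M) — total 781+673+919+976+966 = $4315M.
Column-greedy (each band in turn goes to its best remaining operator) gives $4039M, worse by 276.
No other one-to-one assignment exceeds $4315M.

Max total: $4315M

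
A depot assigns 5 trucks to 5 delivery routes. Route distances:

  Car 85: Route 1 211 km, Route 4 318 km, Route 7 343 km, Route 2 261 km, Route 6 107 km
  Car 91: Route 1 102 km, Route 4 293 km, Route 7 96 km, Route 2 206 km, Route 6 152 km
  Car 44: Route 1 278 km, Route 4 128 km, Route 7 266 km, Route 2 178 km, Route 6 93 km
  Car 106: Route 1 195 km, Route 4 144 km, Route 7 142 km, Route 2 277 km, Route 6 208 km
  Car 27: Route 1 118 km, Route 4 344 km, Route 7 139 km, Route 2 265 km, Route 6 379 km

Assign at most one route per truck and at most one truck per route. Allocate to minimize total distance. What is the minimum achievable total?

Optimal: Car 85→Route 6 (107 km), Car 91→Route 7 (96 km), Car 44→Route 2 (178 km), Car 106→Route 4 (144 km), Car 27→Route 1 (118 km) — total 107+96+178+144+118 = 643 km.
Row-greedy (each truck in turn takes its cheapest remaining route) gives 791 km, worse by 148.
Next-best assignment: Car 85→Route 6, Car 91→Route 1, Car 44→Route 2, Car 106→Route 4, Car 27→Route 7 = 670 km.
Swapping Car 91↔Car 44 (Car 91→Route 2 206 km, Car 44→Route 7 266 km) adds 198.
Every other assignment is strictly worse.

Minimum total: 643 km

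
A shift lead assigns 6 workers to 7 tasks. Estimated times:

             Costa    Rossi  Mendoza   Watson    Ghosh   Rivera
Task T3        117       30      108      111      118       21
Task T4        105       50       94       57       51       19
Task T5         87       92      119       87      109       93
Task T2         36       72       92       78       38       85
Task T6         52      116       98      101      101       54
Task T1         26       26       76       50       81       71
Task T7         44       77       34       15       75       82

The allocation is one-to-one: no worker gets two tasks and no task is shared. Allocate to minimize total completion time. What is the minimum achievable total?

Optimal: Costa→Task T6 (52 min), Rossi→Task T3 (30 min), Mendoza→Task T7 (34 min), Watson→Task T1 (50 min), Ghosh→Task T2 (38 min), Rivera→Task T4 (19 min) — total 52+30+34+50+38+19 = 223 min.
Column-greedy (each task in turn goes to its cheapest remaining worker) gives 344 min, worse by 121.
Next-best assignment: Costa→Task T1, Rossi→Task T3, Mendoza→Task T6, Watson→Task T7, Ghosh→Task T2, Rivera→Task T4 = 226 min.
Checked against all permutations: 223 min is optimal.

Minimum total: 223 min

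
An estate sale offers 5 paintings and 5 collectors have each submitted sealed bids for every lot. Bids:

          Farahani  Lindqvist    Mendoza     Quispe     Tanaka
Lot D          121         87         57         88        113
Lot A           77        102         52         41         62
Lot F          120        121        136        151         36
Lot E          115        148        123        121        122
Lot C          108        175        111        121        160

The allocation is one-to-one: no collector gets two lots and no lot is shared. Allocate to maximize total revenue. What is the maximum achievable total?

Max total: $657

Optimal: Farahani→Lot D ($121), Lindqvist→Lot A ($102), Mendoza→Lot E ($123), Quispe→Lot F ($151), Tanaka→Lot C ($160) — total 121+102+123+151+160 = $657.
Row-greedy (each collector in turn takes its best remaining lot) gives $615, worse by 42.
Next-best assignment: Farahani→Lot D, Lindqvist→Lot A, Mendoza→Lot F, Quispe→Lot E, Tanaka→Lot C = $640.
Swapping Lindqvist↔Farahani (Lindqvist→Lot D $87, Farahani→Lot A $77) loses 59.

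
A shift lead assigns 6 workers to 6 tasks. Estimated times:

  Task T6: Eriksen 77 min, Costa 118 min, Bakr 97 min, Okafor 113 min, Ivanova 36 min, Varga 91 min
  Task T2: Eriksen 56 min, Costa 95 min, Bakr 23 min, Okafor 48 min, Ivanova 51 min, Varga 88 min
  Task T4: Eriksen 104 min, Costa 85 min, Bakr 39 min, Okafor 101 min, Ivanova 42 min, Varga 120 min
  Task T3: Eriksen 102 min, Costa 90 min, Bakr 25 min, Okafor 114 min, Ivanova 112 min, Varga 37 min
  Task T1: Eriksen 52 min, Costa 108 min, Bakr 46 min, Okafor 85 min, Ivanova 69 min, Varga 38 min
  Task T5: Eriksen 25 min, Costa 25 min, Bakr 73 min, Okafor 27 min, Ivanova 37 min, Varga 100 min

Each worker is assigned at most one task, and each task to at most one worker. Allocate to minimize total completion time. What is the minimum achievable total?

This is a one-to-one assignment (minimum-cost bipartite matching).
Optimal: Eriksen→Task T1 (52 min), Costa→Task T5 (25 min), Bakr→Task T4 (39 min), Okafor→Task T2 (48 min), Ivanova→Task T6 (36 min), Varga→Task T3 (37 min) — total 52+25+39+48+36+37 = 237 min.
Row-greedy (each worker in turn takes its cheapest remaining task) gives 291 min, worse by 54.
Next-best assignment: Eriksen→Task T6, Costa→Task T5, Bakr→Task T3, Okafor→Task T2, Ivanova→Task T4, Varga→Task T1 = 255 min.

Min total: 237 min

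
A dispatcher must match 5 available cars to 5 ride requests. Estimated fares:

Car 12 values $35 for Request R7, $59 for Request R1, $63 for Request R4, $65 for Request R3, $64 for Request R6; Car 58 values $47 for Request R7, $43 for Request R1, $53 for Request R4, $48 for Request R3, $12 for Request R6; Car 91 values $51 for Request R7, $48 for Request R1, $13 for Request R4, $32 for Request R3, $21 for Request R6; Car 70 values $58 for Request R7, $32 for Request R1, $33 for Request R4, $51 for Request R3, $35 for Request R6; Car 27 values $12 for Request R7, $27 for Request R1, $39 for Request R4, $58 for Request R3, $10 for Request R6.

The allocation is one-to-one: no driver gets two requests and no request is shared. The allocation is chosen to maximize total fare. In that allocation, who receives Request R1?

This is the linear assignment problem.
Optimal: Car 12→Request R6 ($64), Car 58→Request R4 ($53), Car 91→Request R1 ($48), Car 70→Request R7 ($58), Car 27→Request R3 ($58) — total 64+53+48+58+58 = $281.
Car 91's own top request is Request R7 ($51), but forcing Car 91→Request R7 and reassigning the rest optimally gives only $258 — worse by 23.

Car 91 receives Request R1.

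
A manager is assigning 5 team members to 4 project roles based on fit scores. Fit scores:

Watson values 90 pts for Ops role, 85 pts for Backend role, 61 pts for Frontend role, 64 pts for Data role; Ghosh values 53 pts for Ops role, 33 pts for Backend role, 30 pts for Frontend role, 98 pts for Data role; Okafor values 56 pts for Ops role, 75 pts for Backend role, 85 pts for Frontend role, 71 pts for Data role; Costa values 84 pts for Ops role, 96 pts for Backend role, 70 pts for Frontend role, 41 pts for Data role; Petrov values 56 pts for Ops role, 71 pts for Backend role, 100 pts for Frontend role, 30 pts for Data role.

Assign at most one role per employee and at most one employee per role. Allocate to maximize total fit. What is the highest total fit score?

Optimal: Watson→Ops role (90 pts), Costa→Backend role (96 pts), Petrov→Frontend role (100 pts), Ghosh→Data role (98 pts) — total 90+96+100+98 = 384 pts.
Row-greedy (each employee in turn takes its best remaining role) gives 369 pts, worse by 15.
Next-best assignment: Watson→Ops role, Costa→Backend role, Okafor→Frontend role, Ghosh→Data role = 369 pts.

Max total: 384 pts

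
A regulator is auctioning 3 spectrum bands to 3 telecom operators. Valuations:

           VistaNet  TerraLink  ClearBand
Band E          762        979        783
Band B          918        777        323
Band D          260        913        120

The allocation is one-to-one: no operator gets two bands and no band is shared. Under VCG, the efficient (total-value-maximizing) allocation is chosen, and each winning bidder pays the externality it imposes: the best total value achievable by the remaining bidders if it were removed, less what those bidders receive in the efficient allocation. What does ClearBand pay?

ClearBand pays $66M.

Efficient allocation: VistaNet→Band B ($918M), TerraLink→Band D ($913M), ClearBand→Band E ($783M); total welfare W = $2614M.
ClearBand receives Band E at value $783M, so the others get W − 783 = $1831M.
Without ClearBand: best allocation of the remaining 2 bidders over all 3 bands is VistaNet→Band B ($918M), TerraLink→Band E ($979M), total $1897M.
VCG payment = (others' best without ClearBand) − (others' welfare with ClearBand) = 1897 − 1831 = $66M.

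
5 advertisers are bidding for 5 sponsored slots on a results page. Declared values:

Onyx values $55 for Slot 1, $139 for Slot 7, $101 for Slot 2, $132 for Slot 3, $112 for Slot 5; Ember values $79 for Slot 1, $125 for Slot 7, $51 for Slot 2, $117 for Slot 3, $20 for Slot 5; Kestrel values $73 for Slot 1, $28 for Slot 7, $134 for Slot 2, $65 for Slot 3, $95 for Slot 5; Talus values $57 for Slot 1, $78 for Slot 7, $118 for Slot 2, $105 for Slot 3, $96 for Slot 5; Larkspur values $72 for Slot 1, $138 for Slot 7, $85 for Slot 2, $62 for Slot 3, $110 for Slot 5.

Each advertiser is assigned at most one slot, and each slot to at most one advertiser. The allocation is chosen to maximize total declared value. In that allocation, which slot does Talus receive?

Optimal: Onyx→Slot 3 ($132), Ember→Slot 1 ($79), Kestrel→Slot 2 ($134), Talus→Slot 5 ($96), Larkspur→Slot 7 ($138) — total 132+79+134+96+138 = $579.
Row-greedy (each advertiser in turn takes its best remaining slot) gives $558, worse by 21.
Swapping Ember↔Onyx (Ember→Slot 3 $117, Onyx→Slot 1 $55) loses 39.
No other one-to-one assignment exceeds $579.
Talus's own top slot is Slot 2 ($118), but forcing Talus→Slot 2 and reassigning the rest optimally gives only $562 — worse by 17.

Talus receives Slot 5.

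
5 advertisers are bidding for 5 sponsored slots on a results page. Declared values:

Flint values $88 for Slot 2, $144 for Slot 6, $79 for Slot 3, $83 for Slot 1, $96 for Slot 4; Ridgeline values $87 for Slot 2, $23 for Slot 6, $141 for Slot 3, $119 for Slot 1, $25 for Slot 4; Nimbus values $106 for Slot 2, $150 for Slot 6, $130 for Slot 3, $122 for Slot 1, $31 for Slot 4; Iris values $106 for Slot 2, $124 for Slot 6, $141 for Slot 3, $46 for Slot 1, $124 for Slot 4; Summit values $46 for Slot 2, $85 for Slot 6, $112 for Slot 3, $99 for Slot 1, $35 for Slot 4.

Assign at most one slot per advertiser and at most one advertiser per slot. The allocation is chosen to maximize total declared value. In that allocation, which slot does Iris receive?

Optimal: Flint→Slot 6 ($144), Ridgeline→Slot 3 ($141), Nimbus→Slot 2 ($106), Iris→Slot 4 ($124), Summit→Slot 1 ($99) — total 144+141+106+124+99 = $614.
Row-greedy (each advertiser in turn takes its best remaining slot) gives $577, worse by 37.
Next-best assignment: Flint→Slot 6, Ridgeline→Slot 1, Nimbus→Slot 2, Iris→Slot 4, Summit→Slot 3 = $605.
Iris's own top slot is Slot 3 ($141), but forcing Iris→Slot 3 and reassigning the rest optimally gives only $573 — worse by 41.

Iris receives Slot 4.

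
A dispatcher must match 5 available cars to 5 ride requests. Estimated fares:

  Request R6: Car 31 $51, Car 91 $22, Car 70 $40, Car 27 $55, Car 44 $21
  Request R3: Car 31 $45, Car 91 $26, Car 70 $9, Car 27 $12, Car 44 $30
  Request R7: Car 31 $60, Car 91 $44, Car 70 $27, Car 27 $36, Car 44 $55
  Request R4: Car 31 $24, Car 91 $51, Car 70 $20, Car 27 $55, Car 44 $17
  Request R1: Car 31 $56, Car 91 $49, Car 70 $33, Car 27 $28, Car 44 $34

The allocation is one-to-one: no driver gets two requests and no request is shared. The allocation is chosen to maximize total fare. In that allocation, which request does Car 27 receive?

This is the linear assignment problem.
Optimal: Car 31→Request R3 ($45), Car 91→Request R1 ($49), Car 70→Request R6 ($40), Car 27→Request R4 ($55), Car 44→Request R7 ($55) — total 45+49+40+55+55 = $244.
Max-entry greedy (repeatedly take the single best remaining cell) gives $209, worse by 35.
Next-best assignment: Car 31→Request R3, Car 91→Request R4, Car 70→Request R1, Car 27→Request R6, Car 44→Request R7 = $239.
Car 27's own top request is Request R6 ($55), but forcing Car 27→Request R6 and reassigning the rest optimally gives only $239 — worse by 5.

Car 27 receives Request R4.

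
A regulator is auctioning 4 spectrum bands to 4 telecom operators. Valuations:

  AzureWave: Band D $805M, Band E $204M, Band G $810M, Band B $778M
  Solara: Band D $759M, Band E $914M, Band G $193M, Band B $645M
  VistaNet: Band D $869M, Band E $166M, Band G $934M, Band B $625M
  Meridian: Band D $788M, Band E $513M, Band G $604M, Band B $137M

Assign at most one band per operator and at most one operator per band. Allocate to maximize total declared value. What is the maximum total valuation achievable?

Max total: $3414M

This is a one-to-one assignment (maximum-weight bipartite matching).
Optimal: AzureWave→Band B ($778M), Solara→Band E ($914M), VistaNet→Band G ($934M), Meridian→Band D ($788M) — total 778+914+934+788 = $3414M.
Row-greedy (each operator in turn takes its best remaining band) gives $2730M, worse by 684.
Next-best assignment: AzureWave→Band B, Solara→Band E, VistaNet→Band D, Meridian→Band G = $3165M.
Swapping VistaNet↔Solara (VistaNet→Band E $166M, Solara→Band G $193M) loses 1489.
Checked against all permutations: $3414M is optimal.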